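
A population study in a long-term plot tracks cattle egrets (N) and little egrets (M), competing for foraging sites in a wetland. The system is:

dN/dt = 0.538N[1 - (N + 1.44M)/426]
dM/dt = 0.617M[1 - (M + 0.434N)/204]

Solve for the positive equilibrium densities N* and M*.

Setting both brackets to zero gives the nullclines N + 1.44M = 426 and 0.434N + M = 204.
Substituting M = 204 - 0.434N into the first: N(1 - 1.44·0.434) = 426 - 1.44·204.
So N* = 132/0.375 = 353, and then M* = 204 - 0.434·353 = 51.

N* ≈ 353, M* ≈ 51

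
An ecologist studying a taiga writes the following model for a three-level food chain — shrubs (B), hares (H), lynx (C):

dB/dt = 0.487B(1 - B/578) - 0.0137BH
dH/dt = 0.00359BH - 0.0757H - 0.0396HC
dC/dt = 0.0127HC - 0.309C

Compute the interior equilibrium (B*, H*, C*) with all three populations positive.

From dC/dt = 0: 0.0127H* = 0.309, so H* = 24.3.
From dB/dt = 0: 0.487(1 - B*/578) = 0.0137·24.3, giving B* = 578·(1 - 0.684) = 182.
From dH/dt = 0: 0.00359·182 - 0.0757 = 0.0396C*, so C* = 0.579/0.0396 = 14.6.

B* ≈ 182, H* ≈ 24.3, C* ≈ 14.6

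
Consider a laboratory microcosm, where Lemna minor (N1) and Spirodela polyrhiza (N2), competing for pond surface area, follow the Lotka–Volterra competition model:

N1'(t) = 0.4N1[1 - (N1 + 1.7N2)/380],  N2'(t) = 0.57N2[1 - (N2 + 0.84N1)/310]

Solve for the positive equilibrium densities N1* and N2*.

N1* ≈ 343, N2* ≈ 21.5

Setting both brackets to zero gives the nullclines N1 + 1.7N2 = 380 and 0.84N1 + N2 = 310.
Substituting N2 = 310 - 0.84N1 into the first: N1(1 - 1.7·0.84) = 380 - 1.7·310.
So N1* = -147/-0.428 = 343, and then N2* = 310 - 0.84·343 = 21.5.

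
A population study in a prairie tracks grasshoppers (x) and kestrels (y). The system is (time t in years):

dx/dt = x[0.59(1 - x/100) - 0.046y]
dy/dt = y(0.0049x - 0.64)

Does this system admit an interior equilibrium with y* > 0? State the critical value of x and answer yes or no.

The predator equation gives dy/dt > 0 only when x > 0.64/0.0049 = 131.
Without the predator, x → K = 100. Since 100 < 131, the predator cannot invade.

Threshold x = 131; K < 131, so no, the predator goes extinct.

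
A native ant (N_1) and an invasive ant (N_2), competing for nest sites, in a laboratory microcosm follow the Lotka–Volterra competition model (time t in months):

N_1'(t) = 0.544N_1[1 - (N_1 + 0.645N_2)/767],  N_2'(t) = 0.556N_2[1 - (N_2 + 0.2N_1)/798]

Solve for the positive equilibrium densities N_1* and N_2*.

Setting both brackets to zero gives the nullclines N_1 + 0.645N_2 = 767 and 0.2N_1 + N_2 = 798.
Substituting N_2 = 798 - 0.2N_1 into the first: N_1(1 - 0.645·0.2) = 767 - 0.645·798.
So N_1* = 252/0.871 = 290, and then N_2* = 798 - 0.2·290 = 740.

N_1* ≈ 290, N_2* ≈ 740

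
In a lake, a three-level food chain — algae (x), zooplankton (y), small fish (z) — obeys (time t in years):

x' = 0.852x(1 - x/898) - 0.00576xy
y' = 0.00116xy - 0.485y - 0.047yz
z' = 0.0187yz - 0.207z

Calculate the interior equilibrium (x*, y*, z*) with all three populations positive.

From dz/dt = 0: 0.0187y* = 0.207, so y* = 11.1.
From dx/dt = 0: 0.852(1 - x*/898) = 0.00576·11.1, giving x* = 898·(1 - 0.0748) = 831.
From dy/dt = 0: 0.00116·831 - 0.485 = 0.047z*, so z* = 0.479/0.047 = 10.2.

x* ≈ 831, y* ≈ 11.1, z* ≈ 10.2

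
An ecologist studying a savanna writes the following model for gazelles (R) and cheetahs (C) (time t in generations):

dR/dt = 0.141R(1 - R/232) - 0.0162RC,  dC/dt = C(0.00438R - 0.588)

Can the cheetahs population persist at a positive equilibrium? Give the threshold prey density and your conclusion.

Threshold R = 134; K > 134, so yes, the predator persists.

The predator equation gives dC/dt > 0 only when R > 0.588/0.00438 = 134.
Without the predator, R → K = 232. Since 232 > 134, the predator can invade and persist.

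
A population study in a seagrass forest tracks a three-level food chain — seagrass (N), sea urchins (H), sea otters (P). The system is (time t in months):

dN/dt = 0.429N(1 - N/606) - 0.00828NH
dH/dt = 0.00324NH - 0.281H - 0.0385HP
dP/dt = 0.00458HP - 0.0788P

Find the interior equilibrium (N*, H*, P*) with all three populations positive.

N* ≈ 405, H* ≈ 17.2, P* ≈ 26.8

From dP/dt = 0: 0.00458H* = 0.0788, so H* = 17.2.
From dN/dt = 0: 0.429(1 - N*/606) = 0.00828·17.2, giving N* = 606·(1 - 0.332) = 405.
From dH/dt = 0: 0.00324·405 - 0.281 = 0.0385P*, so P* = 1.03/0.0385 = 26.8.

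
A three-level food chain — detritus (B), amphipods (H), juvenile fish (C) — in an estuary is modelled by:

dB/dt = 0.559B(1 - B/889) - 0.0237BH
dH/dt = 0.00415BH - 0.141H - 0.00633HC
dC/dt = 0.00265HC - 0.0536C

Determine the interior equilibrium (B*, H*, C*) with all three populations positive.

B* ≈ 127, H* ≈ 20.2, C* ≈ 60.8

From dC/dt = 0: 0.00265H* = 0.0536, so H* = 20.2.
From dB/dt = 0: 0.559(1 - B*/889) = 0.0237·20.2, giving B* = 889·(1 - 0.858) = 127.
From dH/dt = 0: 0.00415·127 - 0.141 = 0.00633C*, so C* = 0.385/0.00633 = 60.8.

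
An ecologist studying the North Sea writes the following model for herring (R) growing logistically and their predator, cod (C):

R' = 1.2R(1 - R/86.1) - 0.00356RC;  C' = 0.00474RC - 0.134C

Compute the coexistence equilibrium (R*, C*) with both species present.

R* ≈ 28.3, C* ≈ 226

From dC/dt = 0 with C > 0: 0.00474R* = 0.134, so R* = 28.3.
Substitute into dR/dt = 0: 1.2(1 - 28.3/86.1) = 0.00356C*.
The bracket is 0.672, giving C* = 0.806/0.00356 = 226.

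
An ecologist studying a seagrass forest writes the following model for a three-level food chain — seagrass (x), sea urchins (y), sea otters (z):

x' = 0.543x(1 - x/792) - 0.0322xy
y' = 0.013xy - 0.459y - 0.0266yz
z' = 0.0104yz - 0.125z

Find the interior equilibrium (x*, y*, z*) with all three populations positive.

From dz/dt = 0: 0.0104y* = 0.125, so y* = 12.
From dx/dt = 0: 0.543(1 - x*/792) = 0.0322·12, giving x* = 792·(1 - 0.713) = 228.
From dy/dt = 0: 0.013·228 - 0.459 = 0.0266z*, so z* = 2.5/0.0266 = 93.9.

x* ≈ 228, y* ≈ 12, z* ≈ 93.9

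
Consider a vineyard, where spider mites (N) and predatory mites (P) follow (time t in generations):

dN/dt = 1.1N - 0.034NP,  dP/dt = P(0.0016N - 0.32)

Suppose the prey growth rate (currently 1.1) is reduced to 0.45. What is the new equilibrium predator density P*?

At the interior fixed point, setting dN/dt = 0 with N > 0 fixes P* = (prey growth rate)/(NP coefficient) — independent of the other coefficients.
With the change, P* = 0.45/0.034 = 13.2; it falls from 32.4.

P* ≈ 13.2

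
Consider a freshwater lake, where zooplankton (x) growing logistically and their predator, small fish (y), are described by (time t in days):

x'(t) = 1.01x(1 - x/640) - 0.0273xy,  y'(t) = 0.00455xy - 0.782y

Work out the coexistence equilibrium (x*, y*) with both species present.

From dy/dt = 0 with y > 0: 0.00455x* = 0.782, so x* = 172.
Substitute into dx/dt = 0: 1.01(1 - 172/640) = 0.0273y*.
The bracket is 0.731, giving y* = 0.739/0.0273 = 27.1.

x* ≈ 172, y* ≈ 27.1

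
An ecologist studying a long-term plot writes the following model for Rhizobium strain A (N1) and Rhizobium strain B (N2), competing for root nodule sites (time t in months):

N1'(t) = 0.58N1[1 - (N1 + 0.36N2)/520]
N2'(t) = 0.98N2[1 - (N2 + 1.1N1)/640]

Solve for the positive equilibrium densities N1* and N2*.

Setting both brackets to zero gives the nullclines N1 + 0.36N2 = 520 and 1.1N1 + N2 = 640.
Substituting N2 = 640 - 1.1N1 into the first: N1(1 - 0.36·1.1) = 520 - 0.36·640.
So N1* = 290/0.604 = 479, and then N2* = 640 - 1.1·479 = 113.

N1* ≈ 479, N2* ≈ 113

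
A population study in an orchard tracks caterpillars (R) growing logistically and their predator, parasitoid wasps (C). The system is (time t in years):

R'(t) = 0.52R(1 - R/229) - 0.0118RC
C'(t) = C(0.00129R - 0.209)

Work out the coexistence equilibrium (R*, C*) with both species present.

From dC/dt = 0 with C > 0: 0.00129R* = 0.209, so R* = 162.
Substitute into dR/dt = 0: 0.52(1 - 162/229) = 0.0118C*.
The bracket is 0.293, giving C* = 0.152/0.0118 = 12.9.

R* ≈ 162, C* ≈ 12.9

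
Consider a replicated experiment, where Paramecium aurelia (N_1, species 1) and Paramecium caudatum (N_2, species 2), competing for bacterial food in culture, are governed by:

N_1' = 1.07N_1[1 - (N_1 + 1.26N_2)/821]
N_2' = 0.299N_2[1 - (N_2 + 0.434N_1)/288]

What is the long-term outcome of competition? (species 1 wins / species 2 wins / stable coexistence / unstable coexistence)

species 1 excludes species 2

Compare the nullcline intercepts: K1/α12 = 821/1.26 = 652 > K2 = 288; K2/α21 = 288/0.434 = 664 < K1 = 821.
Since the inequalities point opposite ways, species 1 can invade but species 2 cannot.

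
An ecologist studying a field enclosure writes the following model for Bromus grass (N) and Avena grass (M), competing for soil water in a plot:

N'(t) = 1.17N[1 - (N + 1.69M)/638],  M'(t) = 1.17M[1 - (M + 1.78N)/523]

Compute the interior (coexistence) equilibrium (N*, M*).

N* ≈ 122, M* ≈ 305

Setting both brackets to zero gives the nullclines N + 1.69M = 638 and 1.78N + M = 523.
Substituting M = 523 - 1.78N into the first: N(1 - 1.69·1.78) = 638 - 1.69·523.
So N* = -246/-2.01 = 122, and then M* = 523 - 1.78·122 = 305.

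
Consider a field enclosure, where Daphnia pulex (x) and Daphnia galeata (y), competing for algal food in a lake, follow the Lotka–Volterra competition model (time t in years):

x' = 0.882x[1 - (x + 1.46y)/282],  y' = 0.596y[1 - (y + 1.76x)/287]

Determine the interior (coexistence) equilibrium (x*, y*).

Setting both brackets to zero gives the nullclines x + 1.46y = 282 and 1.76x + y = 287.
Substituting y = 287 - 1.76x into the first: x(1 - 1.46·1.76) = 282 - 1.46·287.
So x* = -137/-1.57 = 87.3, and then y* = 287 - 1.76·87.3 = 133.

x* ≈ 87.3, y* ≈ 133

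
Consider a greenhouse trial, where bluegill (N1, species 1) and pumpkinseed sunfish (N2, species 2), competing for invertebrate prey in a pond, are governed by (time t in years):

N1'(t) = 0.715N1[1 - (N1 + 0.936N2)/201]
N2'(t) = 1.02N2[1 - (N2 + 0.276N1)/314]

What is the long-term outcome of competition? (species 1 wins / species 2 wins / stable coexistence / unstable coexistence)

species 2 excludes species 1

Compare the nullcline intercepts: K1/α12 = 201/0.936 = 215 < K2 = 314; K2/α21 = 314/0.276 = 1140 > K1 = 201.
Since the inequalities point opposite ways, species 2 can invade but species 1 cannot.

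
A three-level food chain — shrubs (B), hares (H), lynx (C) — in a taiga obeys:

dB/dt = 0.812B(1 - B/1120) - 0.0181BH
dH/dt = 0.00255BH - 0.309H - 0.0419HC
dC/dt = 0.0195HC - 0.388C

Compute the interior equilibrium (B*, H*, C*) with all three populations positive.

B* ≈ 623, H* ≈ 19.9, C* ≈ 30.6

From dC/dt = 0: 0.0195H* = 0.388, so H* = 19.9.
From dB/dt = 0: 0.812(1 - B*/1120) = 0.0181·19.9, giving B* = 1120·(1 - 0.444) = 623.
From dH/dt = 0: 0.00255·623 - 0.309 = 0.0419C*, so C* = 1.28/0.0419 = 30.6.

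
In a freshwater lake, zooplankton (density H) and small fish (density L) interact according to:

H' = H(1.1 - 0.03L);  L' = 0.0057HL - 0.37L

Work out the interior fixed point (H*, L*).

H* ≈ 64.9, L* ≈ 36.7

Set dL/dt = 0 with L > 0: 0.0057H - 0.37 = 0, so H* = 0.37/0.0057 = 64.9.
Set dH/dt = 0 with H > 0: 1.1 - 0.03L = 0, so L* = 1.1/0.03 = 36.7.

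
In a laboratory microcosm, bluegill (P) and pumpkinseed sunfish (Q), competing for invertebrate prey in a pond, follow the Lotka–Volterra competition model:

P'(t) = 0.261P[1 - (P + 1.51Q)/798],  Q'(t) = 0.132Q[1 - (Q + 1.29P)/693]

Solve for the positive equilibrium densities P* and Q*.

Setting both brackets to zero gives the nullclines P + 1.51Q = 798 and 1.29P + Q = 693.
Substituting Q = 693 - 1.29P into the first: P(1 - 1.51·1.29) = 798 - 1.51·693.
So P* = -248/-0.948 = 262, and then Q* = 693 - 1.29·262 = 355.

P* ≈ 262, Q* ≈ 355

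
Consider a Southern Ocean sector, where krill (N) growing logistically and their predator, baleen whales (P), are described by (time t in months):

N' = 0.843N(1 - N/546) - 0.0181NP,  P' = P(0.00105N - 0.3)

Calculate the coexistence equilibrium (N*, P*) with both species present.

N* ≈ 286, P* ≈ 22.2

From dP/dt = 0 with P > 0: 0.00105N* = 0.3, so N* = 286.
Substitute into dN/dt = 0: 0.843(1 - 286/546) = 0.0181P*.
The bracket is 0.477, giving P* = 0.402/0.0181 = 22.2.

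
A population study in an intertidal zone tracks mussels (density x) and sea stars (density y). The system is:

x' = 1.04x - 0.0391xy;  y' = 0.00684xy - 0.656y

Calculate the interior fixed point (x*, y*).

x* ≈ 95.9, y* ≈ 26.6

Set dy/dt = 0 with y > 0: 0.00684x - 0.656 = 0, so x* = 0.656/0.00684 = 95.9.
Set dx/dt = 0 with x > 0: 1.04 - 0.0391y = 0, so y* = 1.04/0.0391 = 26.6.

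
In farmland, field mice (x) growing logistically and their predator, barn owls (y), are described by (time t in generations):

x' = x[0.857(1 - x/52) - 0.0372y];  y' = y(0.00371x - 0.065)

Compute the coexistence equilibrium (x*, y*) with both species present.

x* ≈ 17.5, y* ≈ 15.3

From dy/dt = 0 with y > 0: 0.00371x* = 0.065, so x* = 17.5.
Substitute into dx/dt = 0: 0.857(1 - 17.5/52) = 0.0372y*.
The bracket is 0.663, giving y* = 0.568/0.0372 = 15.3.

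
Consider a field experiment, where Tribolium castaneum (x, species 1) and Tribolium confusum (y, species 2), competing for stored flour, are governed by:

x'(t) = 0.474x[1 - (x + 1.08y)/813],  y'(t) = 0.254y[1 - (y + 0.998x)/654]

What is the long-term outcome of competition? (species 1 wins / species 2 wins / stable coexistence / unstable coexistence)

species 1 excludes species 2

Compare the nullcline intercepts: K1/α12 = 813/1.08 = 753 > K2 = 654; K2/α21 = 654/0.998 = 655 < K1 = 813.
Since the inequalities point opposite ways, species 1 can invade but species 2 cannot.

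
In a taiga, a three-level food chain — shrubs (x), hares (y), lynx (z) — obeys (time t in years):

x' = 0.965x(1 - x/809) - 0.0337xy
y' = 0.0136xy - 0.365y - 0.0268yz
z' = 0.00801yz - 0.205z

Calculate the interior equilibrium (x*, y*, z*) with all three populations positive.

From dz/dt = 0: 0.00801y* = 0.205, so y* = 25.6.
From dx/dt = 0: 0.965(1 - x*/809) = 0.0337·25.6, giving x* = 809·(1 - 0.894) = 85.9.
From dy/dt = 0: 0.0136·85.9 - 0.365 = 0.0268z*, so z* = 0.804/0.0268 = 30.

x* ≈ 85.9, y* ≈ 25.6, z* ≈ 30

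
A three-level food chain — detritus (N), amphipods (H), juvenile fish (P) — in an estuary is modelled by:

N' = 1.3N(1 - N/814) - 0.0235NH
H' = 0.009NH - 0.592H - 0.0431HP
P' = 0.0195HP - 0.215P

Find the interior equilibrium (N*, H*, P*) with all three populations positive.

From dP/dt = 0: 0.0195H* = 0.215, so H* = 11.
From dN/dt = 0: 1.3(1 - N*/814) = 0.0235·11, giving N* = 814·(1 - 0.199) = 652.
From dH/dt = 0: 0.009·652 - 0.592 = 0.0431P*, so P* = 5.27/0.0431 = 122.

N* ≈ 652, H* ≈ 11, P* ≈ 122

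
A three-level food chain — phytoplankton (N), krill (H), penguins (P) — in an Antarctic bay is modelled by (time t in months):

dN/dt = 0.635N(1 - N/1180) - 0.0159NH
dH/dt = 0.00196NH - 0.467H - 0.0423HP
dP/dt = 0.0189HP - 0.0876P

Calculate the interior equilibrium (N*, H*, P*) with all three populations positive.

N* ≈ 1040, H* ≈ 4.63, P* ≈ 37.3

From dP/dt = 0: 0.0189H* = 0.0876, so H* = 4.63.
From dN/dt = 0: 0.635(1 - N*/1180) = 0.0159·4.63, giving N* = 1180·(1 - 0.116) = 1040.
From dH/dt = 0: 0.00196·1040 - 0.467 = 0.0423P*, so P* = 1.58/0.0423 = 37.3.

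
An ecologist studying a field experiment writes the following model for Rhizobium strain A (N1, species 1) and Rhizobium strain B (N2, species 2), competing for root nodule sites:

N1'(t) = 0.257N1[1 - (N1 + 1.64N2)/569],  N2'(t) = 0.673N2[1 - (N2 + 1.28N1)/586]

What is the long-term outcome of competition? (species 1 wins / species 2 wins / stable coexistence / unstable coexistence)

Compare the nullcline intercepts: K1/α12 = 569/1.64 = 347 < K2 = 586; K2/α21 = 586/1.28 = 458 < K1 = 569.
Since both are reversed, neither can invade when rare; the interior point is a saddle.

unstable coexistence (outcome depends on initial conditions)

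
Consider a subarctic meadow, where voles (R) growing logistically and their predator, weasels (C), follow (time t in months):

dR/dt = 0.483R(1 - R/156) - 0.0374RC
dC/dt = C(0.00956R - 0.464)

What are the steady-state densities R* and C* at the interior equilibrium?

From dC/dt = 0 with C > 0: 0.00956R* = 0.464, so R* = 48.5.
Substitute into dR/dt = 0: 0.483(1 - 48.5/156) = 0.0374C*.
The bracket is 0.689, giving C* = 0.333/0.0374 = 8.9.

R* ≈ 48.5, C* ≈ 8.9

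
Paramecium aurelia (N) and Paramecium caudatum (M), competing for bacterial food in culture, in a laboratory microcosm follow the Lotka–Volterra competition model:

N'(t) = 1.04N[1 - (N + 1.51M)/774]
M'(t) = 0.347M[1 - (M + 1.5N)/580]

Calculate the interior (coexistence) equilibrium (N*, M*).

Setting both brackets to zero gives the nullclines N + 1.51M = 774 and 1.5N + M = 580.
Substituting M = 580 - 1.5N into the first: N(1 - 1.51·1.5) = 774 - 1.51·580.
So N* = -102/-1.27 = 80.5, and then M* = 580 - 1.5·80.5 = 459.

N* ≈ 80.5, M* ≈ 459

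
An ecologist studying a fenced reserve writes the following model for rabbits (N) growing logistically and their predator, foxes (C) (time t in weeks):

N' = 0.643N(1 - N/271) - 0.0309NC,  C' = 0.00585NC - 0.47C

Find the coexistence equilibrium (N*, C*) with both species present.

From dC/dt = 0 with C > 0: 0.00585N* = 0.47, so N* = 80.3.
Substitute into dN/dt = 0: 0.643(1 - 80.3/271) = 0.0309C*.
The bracket is 0.704, giving C* = 0.452/0.0309 = 14.6.

N* ≈ 80.3, C* ≈ 14.6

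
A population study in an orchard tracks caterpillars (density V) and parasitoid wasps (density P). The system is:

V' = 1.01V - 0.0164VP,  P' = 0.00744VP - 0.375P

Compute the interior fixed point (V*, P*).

Set dP/dt = 0 with P > 0: 0.00744V - 0.375 = 0, so V* = 0.375/0.00744 = 50.4.
Set dV/dt = 0 with V > 0: 1.01 - 0.0164P = 0, so P* = 1.01/0.0164 = 61.6.

V* ≈ 50.4, P* ≈ 61.6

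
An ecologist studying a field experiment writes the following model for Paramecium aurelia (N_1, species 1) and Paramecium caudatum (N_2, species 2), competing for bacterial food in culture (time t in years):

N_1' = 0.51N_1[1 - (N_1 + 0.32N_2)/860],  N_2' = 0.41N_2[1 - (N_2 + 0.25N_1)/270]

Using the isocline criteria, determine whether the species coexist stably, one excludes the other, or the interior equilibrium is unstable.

Compare the nullcline intercepts: K1/α12 = 860/0.32 = 2690 > K2 = 270; K2/α21 = 270/0.25 = 1080 > K1 = 860.
Since both inequalities hold, each species can invade when rare, so the interior equilibrium is stable.

stable coexistence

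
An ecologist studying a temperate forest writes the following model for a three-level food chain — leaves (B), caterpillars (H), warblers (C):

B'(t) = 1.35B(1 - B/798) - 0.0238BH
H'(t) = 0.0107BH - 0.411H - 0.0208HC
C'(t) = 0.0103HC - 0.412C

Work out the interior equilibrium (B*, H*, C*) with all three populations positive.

B* ≈ 235, H* ≈ 40, C* ≈ 101

From dC/dt = 0: 0.0103H* = 0.412, so H* = 40.
From dB/dt = 0: 1.35(1 - B*/798) = 0.0238·40, giving B* = 798·(1 - 0.705) = 235.
From dH/dt = 0: 0.0107·235 - 0.411 = 0.0208C*, so C* = 2.11/0.0208 = 101.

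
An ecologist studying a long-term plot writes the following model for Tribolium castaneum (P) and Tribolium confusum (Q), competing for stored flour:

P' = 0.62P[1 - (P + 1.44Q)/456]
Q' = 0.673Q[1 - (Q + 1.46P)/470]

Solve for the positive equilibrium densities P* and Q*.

P* ≈ 200, Q* ≈ 178

Setting both brackets to zero gives the nullclines P + 1.44Q = 456 and 1.46P + Q = 470.
Substituting Q = 470 - 1.46P into the first: P(1 - 1.44·1.46) = 456 - 1.44·470.
So P* = -221/-1.1 = 200, and then Q* = 470 - 1.46·200 = 178.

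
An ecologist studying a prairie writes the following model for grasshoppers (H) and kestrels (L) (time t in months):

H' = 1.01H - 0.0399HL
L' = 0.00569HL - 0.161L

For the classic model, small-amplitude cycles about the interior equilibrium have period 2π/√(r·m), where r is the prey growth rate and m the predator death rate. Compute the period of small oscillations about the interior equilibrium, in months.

Here r = 1.01 and m = 0.161, so r·m = 0.163.
ω = √0.163 = 0.403 per month, hence T = 2π/ω ≈ 15.6 months.

T ≈ 15.6 months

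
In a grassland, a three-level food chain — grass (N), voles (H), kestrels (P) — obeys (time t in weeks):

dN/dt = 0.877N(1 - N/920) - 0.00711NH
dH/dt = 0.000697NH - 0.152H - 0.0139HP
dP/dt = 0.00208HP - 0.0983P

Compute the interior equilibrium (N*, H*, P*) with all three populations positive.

From dP/dt = 0: 0.00208H* = 0.0983, so H* = 47.3.
From dN/dt = 0: 0.877(1 - N*/920) = 0.00711·47.3, giving N* = 920·(1 - 0.383) = 568.
From dH/dt = 0: 0.000697·568 - 0.152 = 0.0139P*, so P* = 0.244/0.0139 = 17.5.

N* ≈ 568, H* ≈ 47.3, P* ≈ 17.5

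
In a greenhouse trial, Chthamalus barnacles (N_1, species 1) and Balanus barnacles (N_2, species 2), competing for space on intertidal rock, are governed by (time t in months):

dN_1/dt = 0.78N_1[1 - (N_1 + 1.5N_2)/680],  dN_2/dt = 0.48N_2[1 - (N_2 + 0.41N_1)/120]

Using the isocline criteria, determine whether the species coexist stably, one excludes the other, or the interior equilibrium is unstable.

Compare the nullcline intercepts: K1/α12 = 680/1.5 = 453 > K2 = 120; K2/α21 = 120/0.41 = 293 < K1 = 680.
Since the inequalities point opposite ways, species 1 can invade but species 2 cannot.

species 1 excludes species 2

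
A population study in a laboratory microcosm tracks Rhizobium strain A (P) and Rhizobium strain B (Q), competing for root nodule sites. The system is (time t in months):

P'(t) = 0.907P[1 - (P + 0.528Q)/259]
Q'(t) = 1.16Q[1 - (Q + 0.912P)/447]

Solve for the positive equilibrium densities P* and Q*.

P* ≈ 44.3, Q* ≈ 407

Setting both brackets to zero gives the nullclines P + 0.528Q = 259 and 0.912P + Q = 447.
Substituting Q = 447 - 0.912P into the first: P(1 - 0.528·0.912) = 259 - 0.528·447.
So P* = 23/0.518 = 44.3, and then Q* = 447 - 0.912·44.3 = 407.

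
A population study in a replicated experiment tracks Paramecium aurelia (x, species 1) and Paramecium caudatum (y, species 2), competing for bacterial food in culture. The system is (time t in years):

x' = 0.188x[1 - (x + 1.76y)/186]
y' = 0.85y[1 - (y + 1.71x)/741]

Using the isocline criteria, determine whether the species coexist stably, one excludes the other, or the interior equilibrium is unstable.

Compare the nullcline intercepts: K1/α12 = 186/1.76 = 106 < K2 = 741; K2/α21 = 741/1.71 = 433 > K1 = 186.
Since the inequalities point opposite ways, species 2 can invade but species 1 cannot.

species 2 excludes species 1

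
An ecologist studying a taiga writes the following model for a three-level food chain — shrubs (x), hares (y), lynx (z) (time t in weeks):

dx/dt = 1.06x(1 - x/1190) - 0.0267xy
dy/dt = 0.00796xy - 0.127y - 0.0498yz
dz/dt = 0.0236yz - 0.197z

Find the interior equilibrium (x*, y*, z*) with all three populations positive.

From dz/dt = 0: 0.0236y* = 0.197, so y* = 8.35.
From dx/dt = 0: 1.06(1 - x*/1190) = 0.0267·8.35, giving x* = 1190·(1 - 0.21) = 940.
From dy/dt = 0: 0.00796·940 - 0.127 = 0.0498z*, so z* = 7.35/0.0498 = 148.

x* ≈ 940, y* ≈ 8.35, z* ≈ 148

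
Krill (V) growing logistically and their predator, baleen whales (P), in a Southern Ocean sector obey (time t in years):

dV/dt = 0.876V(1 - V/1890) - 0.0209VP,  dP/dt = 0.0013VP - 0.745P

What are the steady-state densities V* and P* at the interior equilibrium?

V* ≈ 573, P* ≈ 29.2

From dP/dt = 0 with P > 0: 0.0013V* = 0.745, so V* = 573.
Substitute into dV/dt = 0: 0.876(1 - 573/1890) = 0.0209P*.
The bracket is 0.697, giving P* = 0.61/0.0209 = 29.2.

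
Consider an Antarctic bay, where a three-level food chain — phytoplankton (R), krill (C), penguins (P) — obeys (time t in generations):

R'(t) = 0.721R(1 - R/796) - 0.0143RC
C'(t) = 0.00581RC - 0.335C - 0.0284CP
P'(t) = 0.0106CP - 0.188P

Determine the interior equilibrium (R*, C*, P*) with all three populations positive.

From dP/dt = 0: 0.0106C* = 0.188, so C* = 17.7.
From dR/dt = 0: 0.721(1 - R*/796) = 0.0143·17.7, giving R* = 796·(1 - 0.352) = 516.
From dC/dt = 0: 0.00581·516 - 0.335 = 0.0284P*, so P* = 2.66/0.0284 = 93.8.

R* ≈ 516, C* ≈ 17.7, P* ≈ 93.8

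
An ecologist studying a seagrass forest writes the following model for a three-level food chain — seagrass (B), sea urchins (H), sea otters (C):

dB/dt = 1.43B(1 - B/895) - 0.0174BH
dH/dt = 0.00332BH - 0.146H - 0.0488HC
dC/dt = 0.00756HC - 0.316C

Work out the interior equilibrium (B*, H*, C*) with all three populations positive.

From dC/dt = 0: 0.00756H* = 0.316, so H* = 41.8.
From dB/dt = 0: 1.43(1 - B*/895) = 0.0174·41.8, giving B* = 895·(1 - 0.509) = 440.
From dH/dt = 0: 0.00332·440 - 0.146 = 0.0488C*, so C* = 1.31/0.0488 = 26.9.

B* ≈ 440, H* ≈ 41.8, C* ≈ 26.9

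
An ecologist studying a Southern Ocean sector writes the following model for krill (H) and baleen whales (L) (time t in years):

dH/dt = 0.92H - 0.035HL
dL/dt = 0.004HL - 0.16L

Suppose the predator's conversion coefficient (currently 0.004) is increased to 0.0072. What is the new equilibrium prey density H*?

At the interior fixed point, setting dL/dt = 0 with L > 0 fixes H* = (predator death rate)/(HL coefficient) — independent of the other coefficients.
With the change, H* = 0.16/0.0072 = 22.2; it falls from 40.

H* ≈ 22.2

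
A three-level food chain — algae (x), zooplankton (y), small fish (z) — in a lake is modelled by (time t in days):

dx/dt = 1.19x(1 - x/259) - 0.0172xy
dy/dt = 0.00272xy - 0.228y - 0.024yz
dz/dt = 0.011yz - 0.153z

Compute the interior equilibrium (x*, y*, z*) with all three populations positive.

From dz/dt = 0: 0.011y* = 0.153, so y* = 13.9.
From dx/dt = 0: 1.19(1 - x*/259) = 0.0172·13.9, giving x* = 259·(1 - 0.201) = 207.
From dy/dt = 0: 0.00272·207 - 0.228 = 0.024z*, so z* = 0.335/0.024 = 14.

x* ≈ 207, y* ≈ 13.9, z* ≈ 14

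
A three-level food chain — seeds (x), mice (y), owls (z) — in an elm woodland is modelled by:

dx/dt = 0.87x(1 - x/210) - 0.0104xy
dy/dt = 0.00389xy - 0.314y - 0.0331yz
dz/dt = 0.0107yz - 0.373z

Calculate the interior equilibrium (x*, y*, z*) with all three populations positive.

From dz/dt = 0: 0.0107y* = 0.373, so y* = 34.9.
From dx/dt = 0: 0.87(1 - x*/210) = 0.0104·34.9, giving x* = 210·(1 - 0.417) = 122.
From dy/dt = 0: 0.00389·122 - 0.314 = 0.0331z*, so z* = 0.162/0.0331 = 4.91.

x* ≈ 122, y* ≈ 34.9, z* ≈ 4.91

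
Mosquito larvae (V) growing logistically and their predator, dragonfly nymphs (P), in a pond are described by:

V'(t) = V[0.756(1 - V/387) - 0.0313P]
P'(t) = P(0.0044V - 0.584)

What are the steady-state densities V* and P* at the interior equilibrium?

V* ≈ 133, P* ≈ 15.9

From dP/dt = 0 with P > 0: 0.0044V* = 0.584, so V* = 133.
Substitute into dV/dt = 0: 0.756(1 - 133/387) = 0.0313P*.
The bracket is 0.657, giving P* = 0.497/0.0313 = 15.9.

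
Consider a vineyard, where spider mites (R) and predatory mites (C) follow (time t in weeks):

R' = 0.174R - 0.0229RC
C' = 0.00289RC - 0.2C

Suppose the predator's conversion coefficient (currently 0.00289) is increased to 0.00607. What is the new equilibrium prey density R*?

R* ≈ 32.9

At the interior fixed point, setting dC/dt = 0 with C > 0 fixes R* = (predator death rate)/(RC coefficient) — independent of the other coefficients.
With the change, R* = 0.2/0.00607 = 32.9; it falls from 69.2.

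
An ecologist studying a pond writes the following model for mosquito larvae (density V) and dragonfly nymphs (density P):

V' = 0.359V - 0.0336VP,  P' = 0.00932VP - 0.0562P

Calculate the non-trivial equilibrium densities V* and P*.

Set dP/dt = 0 with P > 0: 0.00932V - 0.0562 = 0, so V* = 0.0562/0.00932 = 6.03.
Set dV/dt = 0 with V > 0: 0.359 - 0.0336P = 0, so P* = 0.359/0.0336 = 10.7.

V* ≈ 6.03, P* ≈ 10.7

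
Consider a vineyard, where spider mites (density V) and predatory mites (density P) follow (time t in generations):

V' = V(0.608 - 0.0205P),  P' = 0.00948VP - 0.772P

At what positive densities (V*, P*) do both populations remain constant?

Set dP/dt = 0 with P > 0: 0.00948V - 0.772 = 0, so V* = 0.772/0.00948 = 81.4.
Set dV/dt = 0 with V > 0: 0.608 - 0.0205P = 0, so P* = 0.608/0.0205 = 29.7.

V* ≈ 81.4, P* ≈ 29.7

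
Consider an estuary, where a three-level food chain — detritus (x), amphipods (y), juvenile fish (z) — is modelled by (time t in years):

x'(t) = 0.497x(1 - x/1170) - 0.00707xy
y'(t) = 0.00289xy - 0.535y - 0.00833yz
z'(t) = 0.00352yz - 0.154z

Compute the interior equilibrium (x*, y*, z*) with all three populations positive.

From dz/dt = 0: 0.00352y* = 0.154, so y* = 43.8.
From dx/dt = 0: 0.497(1 - x*/1170) = 0.00707·43.8, giving x* = 1170·(1 - 0.622) = 442.
From dy/dt = 0: 0.00289·442 - 0.535 = 0.00833z*, so z* = 0.742/0.00833 = 89.1.

x* ≈ 442, y* ≈ 43.8, z* ≈ 89.1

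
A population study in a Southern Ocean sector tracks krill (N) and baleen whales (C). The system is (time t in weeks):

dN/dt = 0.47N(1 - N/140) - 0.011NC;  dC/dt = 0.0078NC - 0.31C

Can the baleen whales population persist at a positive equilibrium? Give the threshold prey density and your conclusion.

Threshold N = 39.7; K > 39.7, so yes, the predator persists.

The predator equation gives dC/dt > 0 only when N > 0.31/0.0078 = 39.7.
Without the predator, N → K = 140. Since 140 > 39.7, the predator can invade and persist.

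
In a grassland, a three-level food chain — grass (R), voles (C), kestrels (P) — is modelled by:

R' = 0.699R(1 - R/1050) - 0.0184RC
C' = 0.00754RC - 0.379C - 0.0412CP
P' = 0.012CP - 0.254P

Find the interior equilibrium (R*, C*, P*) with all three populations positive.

From dP/dt = 0: 0.012C* = 0.254, so C* = 21.2.
From dR/dt = 0: 0.699(1 - R*/1050) = 0.0184·21.2, giving R* = 1050·(1 - 0.557) = 465.
From dC/dt = 0: 0.00754·465 - 0.379 = 0.0412P*, so P* = 3.13/0.0412 = 75.9.

R* ≈ 465, C* ≈ 21.2, P* ≈ 75.9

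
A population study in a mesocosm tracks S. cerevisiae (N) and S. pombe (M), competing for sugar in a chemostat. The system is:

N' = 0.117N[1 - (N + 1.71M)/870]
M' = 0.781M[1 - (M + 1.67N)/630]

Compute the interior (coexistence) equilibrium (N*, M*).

N* ≈ 112, M* ≈ 443

Setting both brackets to zero gives the nullclines N + 1.71M = 870 and 1.67N + M = 630.
Substituting M = 630 - 1.67N into the first: N(1 - 1.71·1.67) = 870 - 1.71·630.
So N* = -207/-1.86 = 112, and then M* = 630 - 1.67·112 = 443.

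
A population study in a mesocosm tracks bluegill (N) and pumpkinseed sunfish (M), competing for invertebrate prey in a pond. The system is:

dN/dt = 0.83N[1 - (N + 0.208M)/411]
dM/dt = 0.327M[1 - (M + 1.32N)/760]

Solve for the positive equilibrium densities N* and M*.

N* ≈ 349, M* ≈ 300

Setting both brackets to zero gives the nullclines N + 0.208M = 411 and 1.32N + M = 760.
Substituting M = 760 - 1.32N into the first: N(1 - 0.208·1.32) = 411 - 0.208·760.
So N* = 253/0.725 = 349, and then M* = 760 - 1.32·349 = 300.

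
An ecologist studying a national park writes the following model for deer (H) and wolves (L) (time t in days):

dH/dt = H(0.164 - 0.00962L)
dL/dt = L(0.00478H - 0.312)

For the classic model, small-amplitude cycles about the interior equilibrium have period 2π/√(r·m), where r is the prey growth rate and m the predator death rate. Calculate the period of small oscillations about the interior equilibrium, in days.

T ≈ 27.8 days

Here r = 0.164 and m = 0.312, so r·m = 0.0512.
ω = √0.0512 = 0.226 per day, hence T = 2π/ω ≈ 27.8 days.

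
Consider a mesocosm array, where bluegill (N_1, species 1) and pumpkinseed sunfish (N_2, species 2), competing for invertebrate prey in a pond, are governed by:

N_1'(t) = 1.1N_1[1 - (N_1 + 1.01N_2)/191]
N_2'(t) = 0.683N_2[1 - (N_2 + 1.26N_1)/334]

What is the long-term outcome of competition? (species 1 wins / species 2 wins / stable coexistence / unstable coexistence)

species 2 excludes species 1

Compare the nullcline intercepts: K1/α12 = 191/1.01 = 189 < K2 = 334; K2/α21 = 334/1.26 = 265 > K1 = 191.
Since the inequalities point opposite ways, species 2 can invade but species 1 cannot.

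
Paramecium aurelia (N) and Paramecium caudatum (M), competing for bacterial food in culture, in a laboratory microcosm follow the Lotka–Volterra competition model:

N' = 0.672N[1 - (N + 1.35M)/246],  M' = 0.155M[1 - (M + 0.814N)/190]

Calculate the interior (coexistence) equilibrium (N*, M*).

N* ≈ 106, M* ≈ 104

Setting both brackets to zero gives the nullclines N + 1.35M = 246 and 0.814N + M = 190.
Substituting M = 190 - 0.814N into the first: N(1 - 1.35·0.814) = 246 - 1.35·190.
So N* = -10.5/-0.0989 = 106, and then M* = 190 - 0.814·106 = 104.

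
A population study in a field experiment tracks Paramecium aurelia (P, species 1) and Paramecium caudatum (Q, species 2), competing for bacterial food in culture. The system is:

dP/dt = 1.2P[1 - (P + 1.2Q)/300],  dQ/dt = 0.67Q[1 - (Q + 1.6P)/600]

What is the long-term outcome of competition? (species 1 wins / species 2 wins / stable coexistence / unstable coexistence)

Compare the nullcline intercepts: K1/α12 = 300/1.2 = 250 < K2 = 600; K2/α21 = 600/1.6 = 375 > K1 = 300.
Since the inequalities point opposite ways, species 2 can invade but species 1 cannot.

species 2 excludes species 1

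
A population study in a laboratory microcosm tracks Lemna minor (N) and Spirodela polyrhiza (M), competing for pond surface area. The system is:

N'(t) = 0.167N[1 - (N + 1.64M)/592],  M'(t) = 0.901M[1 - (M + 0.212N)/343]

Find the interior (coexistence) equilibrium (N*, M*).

N* ≈ 45.2, M* ≈ 333

Setting both brackets to zero gives the nullclines N + 1.64M = 592 and 0.212N + M = 343.
Substituting M = 343 - 0.212N into the first: N(1 - 1.64·0.212) = 592 - 1.64·343.
So N* = 29.5/0.652 = 45.2, and then M* = 343 - 0.212·45.2 = 333.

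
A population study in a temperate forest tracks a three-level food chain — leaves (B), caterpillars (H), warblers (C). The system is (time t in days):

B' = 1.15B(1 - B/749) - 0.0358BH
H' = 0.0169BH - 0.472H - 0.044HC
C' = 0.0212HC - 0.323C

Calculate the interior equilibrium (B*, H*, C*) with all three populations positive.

From dC/dt = 0: 0.0212H* = 0.323, so H* = 15.2.
From dB/dt = 0: 1.15(1 - B*/749) = 0.0358·15.2, giving B* = 749·(1 - 0.474) = 394.
From dH/dt = 0: 0.0169·394 - 0.472 = 0.044C*, so C* = 6.18/0.044 = 141.

B* ≈ 394, H* ≈ 15.2, C* ≈ 141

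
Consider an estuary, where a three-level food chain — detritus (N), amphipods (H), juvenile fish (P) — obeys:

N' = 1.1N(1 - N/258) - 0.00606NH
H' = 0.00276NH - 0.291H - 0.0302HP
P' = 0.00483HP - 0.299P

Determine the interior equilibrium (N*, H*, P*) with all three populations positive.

N* ≈ 170, H* ≈ 61.9, P* ≈ 5.9

From dP/dt = 0: 0.00483H* = 0.299, so H* = 61.9.
From dN/dt = 0: 1.1(1 - N*/258) = 0.00606·61.9, giving N* = 258·(1 - 0.341) = 170.
From dH/dt = 0: 0.00276·170 - 0.291 = 0.0302P*, so P* = 0.178/0.0302 = 5.9.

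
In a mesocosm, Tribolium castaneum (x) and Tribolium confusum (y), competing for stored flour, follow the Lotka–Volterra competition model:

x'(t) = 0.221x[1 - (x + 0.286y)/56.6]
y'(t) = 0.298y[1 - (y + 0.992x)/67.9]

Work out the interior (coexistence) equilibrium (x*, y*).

Setting both brackets to zero gives the nullclines x + 0.286y = 56.6 and 0.992x + y = 67.9.
Substituting y = 67.9 - 0.992x into the first: x(1 - 0.286·0.992) = 56.6 - 0.286·67.9.
So x* = 37.2/0.716 = 51.9, and then y* = 67.9 - 0.992·51.9 = 16.4.

x* ≈ 51.9, y* ≈ 16.4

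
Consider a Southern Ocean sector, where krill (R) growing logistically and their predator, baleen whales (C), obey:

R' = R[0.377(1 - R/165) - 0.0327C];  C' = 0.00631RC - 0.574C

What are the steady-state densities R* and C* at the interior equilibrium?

From dC/dt = 0 with C > 0: 0.00631R* = 0.574, so R* = 91.
Substitute into dR/dt = 0: 0.377(1 - 91/165) = 0.0327C*.
The bracket is 0.449, giving C* = 0.169/0.0327 = 5.17.

R* ≈ 91, C* ≈ 5.17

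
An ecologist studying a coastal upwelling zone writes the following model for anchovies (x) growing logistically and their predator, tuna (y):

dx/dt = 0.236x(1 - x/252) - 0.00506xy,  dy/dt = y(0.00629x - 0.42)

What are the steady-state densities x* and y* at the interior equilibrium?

x* ≈ 66.8, y* ≈ 34.3

From dy/dt = 0 with y > 0: 0.00629x* = 0.42, so x* = 66.8.
Substitute into dx/dt = 0: 0.236(1 - 66.8/252) = 0.00506y*.
The bracket is 0.735, giving y* = 0.173/0.00506 = 34.3.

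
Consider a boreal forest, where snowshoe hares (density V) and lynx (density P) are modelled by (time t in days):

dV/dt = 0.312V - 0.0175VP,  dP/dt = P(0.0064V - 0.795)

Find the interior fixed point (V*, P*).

V* ≈ 124, P* ≈ 17.8

Set dP/dt = 0 with P > 0: 0.0064V - 0.795 = 0, so V* = 0.795/0.0064 = 124.
Set dV/dt = 0 with V > 0: 0.312 - 0.0175P = 0, so P* = 0.312/0.0175 = 17.8.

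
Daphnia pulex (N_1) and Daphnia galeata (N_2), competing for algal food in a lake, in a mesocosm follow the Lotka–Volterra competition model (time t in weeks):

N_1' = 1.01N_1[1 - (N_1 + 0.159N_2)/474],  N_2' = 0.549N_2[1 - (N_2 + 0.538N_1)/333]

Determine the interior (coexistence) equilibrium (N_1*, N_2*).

Setting both brackets to zero gives the nullclines N_1 + 0.159N_2 = 474 and 0.538N_1 + N_2 = 333.
Substituting N_2 = 333 - 0.538N_1 into the first: N_1(1 - 0.159·0.538) = 474 - 0.159·333.
So N_1* = 421/0.914 = 460, and then N_2* = 333 - 0.538·460 = 85.3.

N_1* ≈ 460, N_2* ≈ 85.3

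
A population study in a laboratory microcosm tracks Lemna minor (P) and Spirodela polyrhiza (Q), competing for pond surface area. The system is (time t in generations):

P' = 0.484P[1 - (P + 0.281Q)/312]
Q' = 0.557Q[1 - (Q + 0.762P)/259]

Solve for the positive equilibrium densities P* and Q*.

P* ≈ 304, Q* ≈ 27

Setting both brackets to zero gives the nullclines P + 0.281Q = 312 and 0.762P + Q = 259.
Substituting Q = 259 - 0.762P into the first: P(1 - 0.281·0.762) = 312 - 0.281·259.
So P* = 239/0.786 = 304, and then Q* = 259 - 0.762·304 = 27.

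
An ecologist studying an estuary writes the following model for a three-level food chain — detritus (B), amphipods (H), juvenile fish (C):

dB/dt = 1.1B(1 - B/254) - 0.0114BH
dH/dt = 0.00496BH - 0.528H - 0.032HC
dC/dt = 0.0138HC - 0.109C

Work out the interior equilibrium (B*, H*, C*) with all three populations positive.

B* ≈ 233, H* ≈ 7.9, C* ≈ 19.6

From dC/dt = 0: 0.0138H* = 0.109, so H* = 7.9.
From dB/dt = 0: 1.1(1 - B*/254) = 0.0114·7.9, giving B* = 254·(1 - 0.0819) = 233.
From dH/dt = 0: 0.00496·233 - 0.528 = 0.032C*, so C* = 0.629/0.032 = 19.6.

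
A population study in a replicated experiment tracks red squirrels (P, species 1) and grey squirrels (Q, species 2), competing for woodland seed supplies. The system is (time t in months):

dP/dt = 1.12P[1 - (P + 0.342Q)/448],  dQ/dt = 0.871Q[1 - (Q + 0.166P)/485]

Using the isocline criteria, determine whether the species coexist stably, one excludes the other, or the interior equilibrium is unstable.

Compare the nullcline intercepts: K1/α12 = 448/0.342 = 1310 > K2 = 485; K2/α21 = 485/0.166 = 2920 > K1 = 448.
Since both inequalities hold, each species can invade when rare, so the interior equilibrium is stable.

stable coexistence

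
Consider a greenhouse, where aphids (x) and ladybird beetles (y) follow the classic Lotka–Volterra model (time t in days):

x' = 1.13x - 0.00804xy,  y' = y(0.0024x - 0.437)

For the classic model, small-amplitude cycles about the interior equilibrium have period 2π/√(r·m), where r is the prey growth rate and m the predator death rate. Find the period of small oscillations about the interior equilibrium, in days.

Here r = 1.13 and m = 0.437, so r·m = 0.494.
ω = √0.494 = 0.703 per day, hence T = 2π/ω ≈ 8.94 days.

T ≈ 8.94 days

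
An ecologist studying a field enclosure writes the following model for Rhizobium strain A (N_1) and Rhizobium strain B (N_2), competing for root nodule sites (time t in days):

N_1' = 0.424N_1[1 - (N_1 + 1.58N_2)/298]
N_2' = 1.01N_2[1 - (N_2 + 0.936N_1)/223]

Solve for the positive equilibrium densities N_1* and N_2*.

Setting both brackets to zero gives the nullclines N_1 + 1.58N_2 = 298 and 0.936N_1 + N_2 = 223.
Substituting N_2 = 223 - 0.936N_1 into the first: N_1(1 - 1.58·0.936) = 298 - 1.58·223.
So N_1* = -54.3/-0.479 = 113, and then N_2* = 223 - 0.936·113 = 117.

N_1* ≈ 113, N_2* ≈ 117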